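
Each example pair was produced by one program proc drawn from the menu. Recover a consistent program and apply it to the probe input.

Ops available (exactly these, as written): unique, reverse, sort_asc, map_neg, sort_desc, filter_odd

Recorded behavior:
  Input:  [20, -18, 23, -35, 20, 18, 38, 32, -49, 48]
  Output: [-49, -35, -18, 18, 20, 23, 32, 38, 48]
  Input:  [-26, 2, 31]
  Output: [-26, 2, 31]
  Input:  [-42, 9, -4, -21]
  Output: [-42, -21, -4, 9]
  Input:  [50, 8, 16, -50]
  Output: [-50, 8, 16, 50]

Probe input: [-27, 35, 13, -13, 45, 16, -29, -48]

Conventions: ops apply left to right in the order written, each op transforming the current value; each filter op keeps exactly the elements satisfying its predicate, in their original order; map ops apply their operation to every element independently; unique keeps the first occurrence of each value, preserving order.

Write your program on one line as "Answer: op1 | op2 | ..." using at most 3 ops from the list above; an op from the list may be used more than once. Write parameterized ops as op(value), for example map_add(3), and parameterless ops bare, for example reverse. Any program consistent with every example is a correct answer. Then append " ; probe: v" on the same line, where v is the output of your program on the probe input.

sort_asc | unique ; probe: [-48, -29, -27, -13, 13, 16, 35, 45]

Check, running the answer program on each example:
  [20, -18, 23, -35, 20, 18, 38, 32, -49, 48] -> [-49, -35, -18, 18, 20, 20, 23, 32, 38, 48] -> [-49, -35, -18, 18, 20, 23, 32, 38, 48]
  [-26, 2, 31] -> [-26, 2, 31] -> [-26, 2, 31]
  [-42, 9, -4, -21] -> [-42, -21, -4, 9] -> [-42, -21, -4, 9]
  [50, 8, 16, -50] -> [-50, 8, 16, 50] -> [-50, 8, 16, 50]
  probe: [-27, 35, 13, -13, 45, 16, -29, -48] -> [-48, -29, -27, -13, 13, 16, 35, 45] -> [-48, -29, -27, -13, 13, 16, 35, 45]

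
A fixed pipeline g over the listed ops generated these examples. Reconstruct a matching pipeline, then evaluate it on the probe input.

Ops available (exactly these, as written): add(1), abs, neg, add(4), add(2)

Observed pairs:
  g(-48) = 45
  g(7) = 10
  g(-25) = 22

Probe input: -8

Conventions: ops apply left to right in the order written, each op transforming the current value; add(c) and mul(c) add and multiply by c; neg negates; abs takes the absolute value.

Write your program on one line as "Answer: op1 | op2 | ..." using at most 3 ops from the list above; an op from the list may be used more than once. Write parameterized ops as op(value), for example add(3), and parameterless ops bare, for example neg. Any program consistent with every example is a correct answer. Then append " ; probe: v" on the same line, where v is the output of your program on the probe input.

add(1) | add(2) | abs ; probe: 5

Check, running the answer program on each example:
  -48 -> -47 -> -45 -> 45
  7 -> 8 -> 10 -> 10
  -25 -> -24 -> -22 -> 22
  probe: -8 -> -7 -> -5 -> 5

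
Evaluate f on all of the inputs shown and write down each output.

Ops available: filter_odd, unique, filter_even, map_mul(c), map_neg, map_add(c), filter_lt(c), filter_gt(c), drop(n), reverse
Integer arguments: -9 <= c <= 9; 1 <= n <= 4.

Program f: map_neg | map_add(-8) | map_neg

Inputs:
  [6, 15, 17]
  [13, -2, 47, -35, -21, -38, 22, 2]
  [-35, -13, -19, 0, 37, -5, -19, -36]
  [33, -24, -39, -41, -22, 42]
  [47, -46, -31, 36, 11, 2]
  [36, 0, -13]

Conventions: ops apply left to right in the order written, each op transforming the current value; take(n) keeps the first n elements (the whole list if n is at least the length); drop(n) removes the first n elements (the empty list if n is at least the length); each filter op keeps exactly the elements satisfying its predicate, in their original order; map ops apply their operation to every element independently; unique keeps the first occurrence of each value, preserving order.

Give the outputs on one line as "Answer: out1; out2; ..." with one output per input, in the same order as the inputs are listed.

Execution, op by op:
  [6, 15, 17] -> [-6, -15, -17] -> [-14, -23, -25] -> [14, 23, 25]
  [13, -2, 47, -35, -21, -38, 22, 2] -> [-13, 2, -47, 35, 21, 38, -22, -2] -> [-21, -6, -55, 27, 13, 30, -30, -10] -> [21, 6, 55, -27, -13, -30, 30, 10]
  [-35, -13, -19, 0, 37, -5, -19, -36] -> [35, 13, 19, 0, -37, 5, 19, 36] -> [27, 5, 11, -8, -45, -3, 11, 28] -> [-27, -5, -11, 8, 45, 3, -11, -28]
  [33, -24, -39, -41, -22, 42] -> [-33, 24, 39, 41, 22, -42] -> [-41, 16, 31, 33, 14, -50] -> [41, -16, -31, -33, -14, 50]
  [47, -46, -31, 36, 11, 2] -> [-47, 46, 31, -36, -11, -2] -> [-55, 38, 23, -44, -19, -10] -> [55, -38, -23, 44, 19, 10]
  [36, 0, -13] -> [-36, 0, 13] -> [-44, -8, 5] -> [44, 8, -5]

[14, 23, 25]; [21, 6, 55, -27, -13, -30, 30, 10]; [-27, -5, -11, 8, 45, 3, -11, -28]; [41, -16, -31, -33, -14, 50]; [55, -38, -23, 44, 19, 10]; [44, 8, -5]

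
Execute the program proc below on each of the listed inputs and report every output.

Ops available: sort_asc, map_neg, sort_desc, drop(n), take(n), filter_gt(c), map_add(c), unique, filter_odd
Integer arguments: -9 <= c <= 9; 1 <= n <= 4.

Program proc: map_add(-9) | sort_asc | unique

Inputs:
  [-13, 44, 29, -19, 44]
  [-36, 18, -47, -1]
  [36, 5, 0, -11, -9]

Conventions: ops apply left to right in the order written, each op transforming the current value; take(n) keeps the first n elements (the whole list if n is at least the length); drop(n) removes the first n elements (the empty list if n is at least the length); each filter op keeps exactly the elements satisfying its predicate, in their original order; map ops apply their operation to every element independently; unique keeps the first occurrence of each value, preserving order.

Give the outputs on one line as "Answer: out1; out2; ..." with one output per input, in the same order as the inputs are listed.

Execution, op by op:
  [-13, 44, 29, -19, 44] -> [-22, 35, 20, -28, 35] -> [-28, -22, 20, 35, 35] -> [-28, -22, 20, 35]
  [-36, 18, -47, -1] -> [-45, 9, -56, -10] -> [-56, -45, -10, 9] -> [-56, -45, -10, 9]
  [36, 5, 0, -11, -9] -> [27, -4, -9, -20, -18] -> [-20, -18, -9, -4, 27] -> [-20, -18, -9, -4, 27]

[-28, -22, 20, 35]; [-56, -45, -10, 9]; [-20, -18, -9, -4, 27]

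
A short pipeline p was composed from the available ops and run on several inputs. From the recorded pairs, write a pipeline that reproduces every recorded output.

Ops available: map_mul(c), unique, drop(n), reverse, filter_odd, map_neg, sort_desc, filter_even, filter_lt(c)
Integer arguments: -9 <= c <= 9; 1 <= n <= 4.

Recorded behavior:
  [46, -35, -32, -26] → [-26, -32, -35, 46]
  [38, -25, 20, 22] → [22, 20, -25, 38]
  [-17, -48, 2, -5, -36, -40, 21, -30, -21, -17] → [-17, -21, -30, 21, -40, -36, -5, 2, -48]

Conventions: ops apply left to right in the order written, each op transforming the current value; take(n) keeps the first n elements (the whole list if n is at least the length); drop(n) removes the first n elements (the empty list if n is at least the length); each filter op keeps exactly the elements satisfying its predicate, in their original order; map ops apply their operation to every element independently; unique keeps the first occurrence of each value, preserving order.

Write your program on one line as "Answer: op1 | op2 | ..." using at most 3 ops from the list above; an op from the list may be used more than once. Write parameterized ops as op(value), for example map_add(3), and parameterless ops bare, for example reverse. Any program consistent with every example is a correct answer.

reverse | unique

Check, running the answer program on each example:
  [46, -35, -32, -26] -> [-26, -32, -35, 46] -> [-26, -32, -35, 46]
  [38, -25, 20, 22] -> [22, 20, -25, 38] -> [22, 20, -25, 38]
  [-17, -48, 2, -5, -36, -40, 21, -30, -21, -17] -> [-17, -21, -30, 21, -40, -36, -5, 2, -48, -17] -> [-17, -21, -30, 21, -40, -36, -5, 2, -48]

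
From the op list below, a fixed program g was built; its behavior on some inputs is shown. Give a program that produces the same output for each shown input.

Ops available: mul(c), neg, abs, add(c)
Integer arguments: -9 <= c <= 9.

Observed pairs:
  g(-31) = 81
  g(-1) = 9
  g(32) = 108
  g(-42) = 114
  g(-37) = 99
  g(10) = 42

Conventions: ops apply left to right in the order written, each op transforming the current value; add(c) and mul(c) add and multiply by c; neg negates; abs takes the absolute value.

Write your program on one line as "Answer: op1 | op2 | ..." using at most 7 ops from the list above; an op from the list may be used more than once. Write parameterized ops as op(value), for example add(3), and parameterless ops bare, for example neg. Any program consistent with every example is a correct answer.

neg | add(4) | add(-8) | neg | mul(-3) | abs

Check, running the answer program on each example:
  -31 -> 31 -> 35 -> 27 -> -27 -> 81 -> 81
  -1 -> 1 -> 5 -> -3 -> 3 -> -9 -> 9
  32 -> -32 -> -28 -> -36 -> 36 -> -108 -> 108
  -42 -> 42 -> 46 -> 38 -> -38 -> 114 -> 114
  -37 -> 37 -> 41 -> 33 -> -33 -> 99 -> 99
  10 -> -10 -> -6 -> -14 -> 14 -> -42 -> 42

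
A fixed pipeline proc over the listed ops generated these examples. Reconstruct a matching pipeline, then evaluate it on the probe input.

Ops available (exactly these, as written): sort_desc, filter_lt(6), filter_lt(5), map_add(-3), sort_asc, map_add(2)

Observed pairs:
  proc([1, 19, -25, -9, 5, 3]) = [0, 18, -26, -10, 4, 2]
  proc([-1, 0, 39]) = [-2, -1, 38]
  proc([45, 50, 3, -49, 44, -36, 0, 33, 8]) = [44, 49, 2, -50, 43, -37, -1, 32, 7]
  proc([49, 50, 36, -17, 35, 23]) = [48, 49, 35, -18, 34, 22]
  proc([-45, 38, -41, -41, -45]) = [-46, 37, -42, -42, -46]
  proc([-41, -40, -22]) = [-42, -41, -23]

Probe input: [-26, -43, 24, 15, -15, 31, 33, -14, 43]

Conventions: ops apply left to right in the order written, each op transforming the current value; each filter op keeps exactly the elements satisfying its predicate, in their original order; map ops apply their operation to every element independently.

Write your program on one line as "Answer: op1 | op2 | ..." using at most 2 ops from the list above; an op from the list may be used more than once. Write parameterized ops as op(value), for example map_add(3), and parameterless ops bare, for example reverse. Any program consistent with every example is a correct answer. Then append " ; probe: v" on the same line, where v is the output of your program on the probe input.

map_add(-3) | map_add(2) ; probe: [-27, -44, 23, 14, -16, 30, 32, -15, 42]

Check, running the answer program on each example:
  [1, 19, -25, -9, 5, 3] -> [-2, 16, -28, -12, 2, 0] -> [0, 18, -26, -10, 4, 2]
  [-1, 0, 39] -> [-4, -3, 36] -> [-2, -1, 38]
  [45, 50, 3, -49, 44, -36, 0, 33, 8] -> [42, 47, 0, -52, 41, -39, -3, 30, 5] -> [44, 49, 2, -50, 43, -37, -1, 32, 7]
  [49, 50, 36, -17, 35, 23] -> [46, 47, 33, -20, 32, 20] -> [48, 49, 35, -18, 34, 22]
  [-45, 38, -41, -41, -45] -> [-48, 35, -44, -44, -48] -> [-46, 37, -42, -42, -46]
  [-41, -40, -22] -> [-44, -43, -25] -> [-42, -41, -23]
  probe: [-26, -43, 24, 15, -15, 31, 33, -14, 43] -> [-29, -46, 21, 12, -18, 28, 30, -17, 40] -> [-27, -44, 23, 14, -16, 30, 32, -15, 42]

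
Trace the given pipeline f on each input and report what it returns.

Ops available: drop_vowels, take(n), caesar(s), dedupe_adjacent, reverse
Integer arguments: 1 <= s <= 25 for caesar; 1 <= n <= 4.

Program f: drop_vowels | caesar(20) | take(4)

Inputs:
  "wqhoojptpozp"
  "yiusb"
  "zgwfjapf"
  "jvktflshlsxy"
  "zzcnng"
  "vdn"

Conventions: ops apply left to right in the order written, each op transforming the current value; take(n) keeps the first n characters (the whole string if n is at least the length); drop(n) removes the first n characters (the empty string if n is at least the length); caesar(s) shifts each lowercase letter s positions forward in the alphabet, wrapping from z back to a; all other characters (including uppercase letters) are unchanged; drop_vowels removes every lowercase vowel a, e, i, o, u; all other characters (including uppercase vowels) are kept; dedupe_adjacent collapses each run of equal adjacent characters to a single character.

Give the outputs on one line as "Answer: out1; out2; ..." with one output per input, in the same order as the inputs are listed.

"qkbd"; "smv"; "taqz"; "dpen"; "ttwh"; "pxh"

Execution, op by op:
  "wqhoojptpozp" -> "wqhjptpzp" -> "qkbdjnjtj" -> "qkbd"
  "yiusb" -> "ysb" -> "smv" -> "smv"
  "zgwfjapf" -> "zgwfjpf" -> "taqzdjz" -> "taqz"
  "jvktflshlsxy" -> "jvktflshlsxy" -> "dpenzfmbfmrs" -> "dpen"
  "zzcnng" -> "zzcnng" -> "ttwhha" -> "ttwh"
  "vdn" -> "vdn" -> "pxh" -> "pxh"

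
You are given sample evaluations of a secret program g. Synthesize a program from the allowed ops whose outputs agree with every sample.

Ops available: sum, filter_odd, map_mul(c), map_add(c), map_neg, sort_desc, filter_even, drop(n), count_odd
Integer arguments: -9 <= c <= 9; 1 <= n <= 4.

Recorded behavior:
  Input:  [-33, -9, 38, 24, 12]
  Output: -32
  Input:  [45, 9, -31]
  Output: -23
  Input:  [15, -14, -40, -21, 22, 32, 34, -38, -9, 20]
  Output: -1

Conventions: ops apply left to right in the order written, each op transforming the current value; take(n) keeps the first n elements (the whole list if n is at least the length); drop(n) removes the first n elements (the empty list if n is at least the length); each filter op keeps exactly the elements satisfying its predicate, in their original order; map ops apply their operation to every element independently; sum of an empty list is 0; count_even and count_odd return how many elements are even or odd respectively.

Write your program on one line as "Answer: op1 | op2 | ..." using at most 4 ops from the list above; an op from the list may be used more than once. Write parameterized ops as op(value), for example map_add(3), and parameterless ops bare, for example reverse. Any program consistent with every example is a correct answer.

sort_desc | map_neg | sort_desc | sum

Check, running the answer program on each example:
  [-33, -9, 38, 24, 12] -> [38, 24, 12, -9, -33] -> [-38, -24, -12, 9, 33] -> [33, 9, -12, -24, -38] -> -32
  [45, 9, -31] -> [45, 9, -31] -> [-45, -9, 31] -> [31, -9, -45] -> -23
  [15, -14, -40, -21, 22, 32, 34, -38, -9, 20] -> [34, 32, 22, 20, 15, -9, -14, -21, -38, -40] -> [-34, -32, -22, -20, -15, 9, 14, 21, 38, 40] -> [40, 38, 21, 14, 9, -15, -20, -22, -32, -34] -> -1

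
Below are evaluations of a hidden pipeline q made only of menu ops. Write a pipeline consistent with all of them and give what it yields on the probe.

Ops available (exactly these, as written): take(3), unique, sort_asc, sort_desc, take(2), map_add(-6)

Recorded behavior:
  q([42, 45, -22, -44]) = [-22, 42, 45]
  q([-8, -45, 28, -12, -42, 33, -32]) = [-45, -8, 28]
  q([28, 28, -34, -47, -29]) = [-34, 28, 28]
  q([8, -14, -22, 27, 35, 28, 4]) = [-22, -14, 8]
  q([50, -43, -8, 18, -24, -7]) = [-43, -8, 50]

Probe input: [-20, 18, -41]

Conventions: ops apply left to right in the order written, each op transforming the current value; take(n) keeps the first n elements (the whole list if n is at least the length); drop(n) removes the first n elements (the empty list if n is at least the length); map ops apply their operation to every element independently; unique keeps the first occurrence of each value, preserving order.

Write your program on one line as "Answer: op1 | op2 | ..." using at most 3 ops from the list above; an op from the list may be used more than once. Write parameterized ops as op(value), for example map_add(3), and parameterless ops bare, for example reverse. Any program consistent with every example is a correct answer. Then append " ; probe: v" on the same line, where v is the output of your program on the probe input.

take(3) | sort_asc ; probe: [-41, -20, 18]

Check, running the answer program on each example:
  [42, 45, -22, -44] -> [42, 45, -22] -> [-22, 42, 45]
  [-8, -45, 28, -12, -42, 33, -32] -> [-8, -45, 28] -> [-45, -8, 28]
  [28, 28, -34, -47, -29] -> [28, 28, -34] -> [-34, 28, 28]
  [8, -14, -22, 27, 35, 28, 4] -> [8, -14, -22] -> [-22, -14, 8]
  [50, -43, -8, 18, -24, -7] -> [50, -43, -8] -> [-43, -8, 50]
  probe: [-20, 18, -41] -> [-20, 18, -41] -> [-41, -20, 18]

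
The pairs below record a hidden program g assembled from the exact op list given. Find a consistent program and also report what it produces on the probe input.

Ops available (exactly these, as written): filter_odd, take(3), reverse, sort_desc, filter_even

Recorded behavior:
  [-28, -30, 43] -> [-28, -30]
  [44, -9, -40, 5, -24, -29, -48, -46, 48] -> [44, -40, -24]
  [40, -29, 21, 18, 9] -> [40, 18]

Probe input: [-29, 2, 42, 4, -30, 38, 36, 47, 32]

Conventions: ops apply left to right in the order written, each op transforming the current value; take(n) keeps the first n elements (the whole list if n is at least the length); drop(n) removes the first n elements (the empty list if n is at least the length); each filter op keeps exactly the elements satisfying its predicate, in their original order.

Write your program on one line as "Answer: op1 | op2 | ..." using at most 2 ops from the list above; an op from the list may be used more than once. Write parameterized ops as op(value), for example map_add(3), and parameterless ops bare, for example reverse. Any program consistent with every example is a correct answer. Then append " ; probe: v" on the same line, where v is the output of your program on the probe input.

filter_even | take(3) ; probe: [2, 42, 4]

Check, running the answer program on each example:
  [-28, -30, 43] -> [-28, -30] -> [-28, -30]
  [44, -9, -40, 5, -24, -29, -48, -46, 48] -> [44, -40, -24, -48, -46, 48] -> [44, -40, -24]
  [40, -29, 21, 18, 9] -> [40, 18] -> [40, 18]
  probe: [-29, 2, 42, 4, -30, 38, 36, 47, 32] -> [2, 42, 4, -30, 38, 36, 32] -> [2, 42, 4]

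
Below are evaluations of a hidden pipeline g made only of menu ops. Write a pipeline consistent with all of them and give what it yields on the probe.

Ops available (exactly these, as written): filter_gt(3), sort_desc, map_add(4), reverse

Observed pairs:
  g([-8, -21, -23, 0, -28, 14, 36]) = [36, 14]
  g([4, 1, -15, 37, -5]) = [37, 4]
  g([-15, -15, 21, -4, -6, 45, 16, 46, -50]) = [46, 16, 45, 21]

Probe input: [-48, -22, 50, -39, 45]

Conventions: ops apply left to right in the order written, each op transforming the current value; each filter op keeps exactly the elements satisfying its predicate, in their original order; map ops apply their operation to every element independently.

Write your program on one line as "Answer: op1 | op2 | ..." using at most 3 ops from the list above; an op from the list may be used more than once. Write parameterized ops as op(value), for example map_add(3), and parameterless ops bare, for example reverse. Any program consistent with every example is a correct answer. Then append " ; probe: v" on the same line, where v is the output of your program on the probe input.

filter_gt(3) | reverse ; probe: [45, 50]

Check, running the answer program on each example:
  [-8, -21, -23, 0, -28, 14, 36] -> [14, 36] -> [36, 14]
  [4, 1, -15, 37, -5] -> [4, 37] -> [37, 4]
  [-15, -15, 21, -4, -6, 45, 16, 46, -50] -> [21, 45, 16, 46] -> [46, 16, 45, 21]
  probe: [-48, -22, 50, -39, 45] -> [50, 45] -> [45, 50]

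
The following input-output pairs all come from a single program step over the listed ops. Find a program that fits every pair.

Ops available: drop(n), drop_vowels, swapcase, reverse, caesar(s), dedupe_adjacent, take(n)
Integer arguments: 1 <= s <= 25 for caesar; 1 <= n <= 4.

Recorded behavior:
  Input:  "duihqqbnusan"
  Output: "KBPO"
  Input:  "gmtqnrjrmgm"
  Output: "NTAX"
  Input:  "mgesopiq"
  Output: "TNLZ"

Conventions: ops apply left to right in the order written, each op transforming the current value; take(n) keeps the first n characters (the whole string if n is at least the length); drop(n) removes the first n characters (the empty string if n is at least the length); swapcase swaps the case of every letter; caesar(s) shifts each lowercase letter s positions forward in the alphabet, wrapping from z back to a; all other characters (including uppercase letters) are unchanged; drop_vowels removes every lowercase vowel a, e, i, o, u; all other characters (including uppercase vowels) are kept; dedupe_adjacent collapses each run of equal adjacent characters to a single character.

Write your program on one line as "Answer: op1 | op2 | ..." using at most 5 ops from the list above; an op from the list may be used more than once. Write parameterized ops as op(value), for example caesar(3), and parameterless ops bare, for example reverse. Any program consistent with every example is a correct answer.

caesar(7) | dedupe_adjacent | swapcase | take(4)

Check, running the answer program on each example:
  "duihqqbnusan" -> "kbpoxxiubzhu" -> "kbpoxiubzhu" -> "KBPOXIUBZHU" -> "KBPO"
  "gmtqnrjrmgm" -> "ntaxuyqytnt" -> "ntaxuyqytnt" -> "NTAXUYQYTNT" -> "NTAX"
  "mgesopiq" -> "tnlzvwpx" -> "tnlzvwpx" -> "TNLZVWPX" -> "TNLZ"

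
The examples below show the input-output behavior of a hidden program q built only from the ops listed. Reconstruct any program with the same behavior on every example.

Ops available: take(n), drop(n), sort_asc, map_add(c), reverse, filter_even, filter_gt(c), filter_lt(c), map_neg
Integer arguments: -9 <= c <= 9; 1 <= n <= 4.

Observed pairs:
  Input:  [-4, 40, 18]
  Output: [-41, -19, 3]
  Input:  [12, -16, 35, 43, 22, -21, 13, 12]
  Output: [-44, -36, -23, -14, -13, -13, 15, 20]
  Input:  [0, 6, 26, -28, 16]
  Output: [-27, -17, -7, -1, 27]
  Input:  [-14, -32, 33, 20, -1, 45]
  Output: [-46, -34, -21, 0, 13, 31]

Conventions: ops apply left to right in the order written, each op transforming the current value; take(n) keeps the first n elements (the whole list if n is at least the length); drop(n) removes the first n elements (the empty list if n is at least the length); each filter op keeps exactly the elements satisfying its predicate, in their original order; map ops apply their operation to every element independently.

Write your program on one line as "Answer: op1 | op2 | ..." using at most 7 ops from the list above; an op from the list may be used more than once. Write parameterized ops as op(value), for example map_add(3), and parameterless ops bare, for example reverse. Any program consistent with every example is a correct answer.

map_add(8) | reverse | map_add(-7) | sort_asc | map_neg | sort_asc

Check, running the answer program on each example:
  [-4, 40, 18] -> [4, 48, 26] -> [26, 48, 4] -> [19, 41, -3] -> [-3, 19, 41] -> [3, -19, -41] -> [-41, -19, 3]
  [12, -16, 35, 43, 22, -21, 13, 12] -> [20, -8, 43, 51, 30, -13, 21, 20] -> [20, 21, -13, 30, 51, 43, -8, 20] -> [13, 14, -20, 23, 44, 36, -15, 13] -> [-20, -15, 13, 13, 14, 23, 36, 44] -> [20, 15, -13, -13, -14, -23, -36, -44] -> [-44, -36, -23, -14, -13, -13, 15, 20]
  [0, 6, 26, -28, 16] -> [8, 14, 34, -20, 24] -> [24, -20, 34, 14, 8] -> [17, -27, 27, 7, 1] -> [-27, 1, 7, 17, 27] -> [27, -1, -7, -17, -27] -> [-27, -17, -7, -1, 27]
  [-14, -32, 33, 20, -1, 45] -> [-6, -24, 41, 28, 7, 53] -> [53, 7, 28, 41, -24, -6] -> [46, 0, 21, 34, -31, -13] -> [-31, -13, 0, 21, 34, 46] -> [31, 13, 0, -21, -34, -46] -> [-46, -34, -21, 0, 13, 31]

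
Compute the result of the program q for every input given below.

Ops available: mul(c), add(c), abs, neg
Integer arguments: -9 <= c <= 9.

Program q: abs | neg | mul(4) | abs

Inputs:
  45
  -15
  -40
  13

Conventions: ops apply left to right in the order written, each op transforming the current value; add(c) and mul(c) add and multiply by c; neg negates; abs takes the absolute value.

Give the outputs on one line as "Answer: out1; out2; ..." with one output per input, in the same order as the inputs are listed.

180; 60; 160; 52

Execution, op by op:
  45 -> 45 -> -45 -> -180 -> 180
  -15 -> 15 -> -15 -> -60 -> 60
  -40 -> 40 -> -40 -> -160 -> 160
  13 -> 13 -> -13 -> -52 -> 52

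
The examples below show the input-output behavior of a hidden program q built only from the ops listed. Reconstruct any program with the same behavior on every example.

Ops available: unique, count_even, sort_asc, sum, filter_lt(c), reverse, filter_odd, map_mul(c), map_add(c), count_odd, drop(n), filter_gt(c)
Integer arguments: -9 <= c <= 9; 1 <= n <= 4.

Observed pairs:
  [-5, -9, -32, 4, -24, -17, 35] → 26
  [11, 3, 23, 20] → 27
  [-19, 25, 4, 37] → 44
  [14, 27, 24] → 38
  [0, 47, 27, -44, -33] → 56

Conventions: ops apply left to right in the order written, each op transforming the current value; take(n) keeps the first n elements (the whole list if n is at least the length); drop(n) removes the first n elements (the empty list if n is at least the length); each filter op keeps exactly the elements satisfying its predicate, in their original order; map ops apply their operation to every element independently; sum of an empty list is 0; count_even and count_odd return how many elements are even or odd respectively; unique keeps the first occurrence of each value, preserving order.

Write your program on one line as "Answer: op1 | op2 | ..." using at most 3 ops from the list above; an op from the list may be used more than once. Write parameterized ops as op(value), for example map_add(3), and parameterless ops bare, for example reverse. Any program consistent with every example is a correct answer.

filter_gt(6) | map_add(-9) | sum

Check, running the answer program on each example:
  [-5, -9, -32, 4, -24, -17, 35] -> [35] -> [26] -> 26
  [11, 3, 23, 20] -> [11, 23, 20] -> [2, 14, 11] -> 27
  [-19, 25, 4, 37] -> [25, 37] -> [16, 28] -> 44
  [14, 27, 24] -> [14, 27, 24] -> [5, 18, 15] -> 38
  [0, 47, 27, -44, -33] -> [47, 27] -> [38, 18] -> 56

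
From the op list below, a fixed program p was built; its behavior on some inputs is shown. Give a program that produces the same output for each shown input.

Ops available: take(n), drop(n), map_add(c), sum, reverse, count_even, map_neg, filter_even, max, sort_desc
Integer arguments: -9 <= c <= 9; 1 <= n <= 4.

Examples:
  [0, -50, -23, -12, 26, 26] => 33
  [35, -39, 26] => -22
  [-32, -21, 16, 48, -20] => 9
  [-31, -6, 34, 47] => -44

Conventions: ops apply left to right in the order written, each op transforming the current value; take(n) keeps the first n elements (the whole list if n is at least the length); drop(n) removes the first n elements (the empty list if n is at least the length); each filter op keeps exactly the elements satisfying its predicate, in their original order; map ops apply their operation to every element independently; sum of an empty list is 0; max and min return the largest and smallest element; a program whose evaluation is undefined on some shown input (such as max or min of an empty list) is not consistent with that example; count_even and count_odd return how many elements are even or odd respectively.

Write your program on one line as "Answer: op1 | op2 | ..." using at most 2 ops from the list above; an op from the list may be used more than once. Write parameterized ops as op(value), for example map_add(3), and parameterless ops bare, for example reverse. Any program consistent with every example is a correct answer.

map_neg | sum

Check, running the answer program on each example:
  [0, -50, -23, -12, 26, 26] -> [0, 50, 23, 12, -26, -26] -> 33
  [35, -39, 26] -> [-35, 39, -26] -> -22
  [-32, -21, 16, 48, -20] -> [32, 21, -16, -48, 20] -> 9
  [-31, -6, 34, 47] -> [31, 6, -34, -47] -> -44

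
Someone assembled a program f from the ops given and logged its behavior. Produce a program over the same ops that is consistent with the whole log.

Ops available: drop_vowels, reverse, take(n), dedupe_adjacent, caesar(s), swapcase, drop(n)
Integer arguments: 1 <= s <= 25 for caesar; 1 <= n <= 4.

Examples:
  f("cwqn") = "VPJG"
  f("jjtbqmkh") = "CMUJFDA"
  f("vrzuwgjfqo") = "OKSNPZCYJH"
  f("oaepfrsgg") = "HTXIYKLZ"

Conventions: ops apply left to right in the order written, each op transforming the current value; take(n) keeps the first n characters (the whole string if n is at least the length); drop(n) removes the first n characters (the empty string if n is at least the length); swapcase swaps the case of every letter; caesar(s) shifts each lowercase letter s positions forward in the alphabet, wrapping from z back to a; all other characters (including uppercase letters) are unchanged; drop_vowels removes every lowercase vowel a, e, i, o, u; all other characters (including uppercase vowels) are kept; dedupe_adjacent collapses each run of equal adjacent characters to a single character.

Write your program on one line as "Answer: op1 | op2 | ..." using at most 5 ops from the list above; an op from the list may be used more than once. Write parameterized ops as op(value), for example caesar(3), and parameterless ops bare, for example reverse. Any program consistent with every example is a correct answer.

dedupe_adjacent | reverse | caesar(19) | swapcase | reverse

Check, running the answer program on each example:
  "cwqn" -> "cwqn" -> "nqwc" -> "gjpv" -> "GJPV" -> "VPJG"
  "jjtbqmkh" -> "jtbqmkh" -> "hkmqbtj" -> "adfjumc" -> "ADFJUMC" -> "CMUJFDA"
  "vrzuwgjfqo" -> "vrzuwgjfqo" -> "oqfjgwuzrv" -> "hjyczpnsko" -> "HJYCZPNSKO" -> "OKSNPZCYJH"
  "oaepfrsgg" -> "oaepfrsg" -> "gsrfpeao" -> "zlkyixth" -> "ZLKYIXTH" -> "HTXIYKLZ"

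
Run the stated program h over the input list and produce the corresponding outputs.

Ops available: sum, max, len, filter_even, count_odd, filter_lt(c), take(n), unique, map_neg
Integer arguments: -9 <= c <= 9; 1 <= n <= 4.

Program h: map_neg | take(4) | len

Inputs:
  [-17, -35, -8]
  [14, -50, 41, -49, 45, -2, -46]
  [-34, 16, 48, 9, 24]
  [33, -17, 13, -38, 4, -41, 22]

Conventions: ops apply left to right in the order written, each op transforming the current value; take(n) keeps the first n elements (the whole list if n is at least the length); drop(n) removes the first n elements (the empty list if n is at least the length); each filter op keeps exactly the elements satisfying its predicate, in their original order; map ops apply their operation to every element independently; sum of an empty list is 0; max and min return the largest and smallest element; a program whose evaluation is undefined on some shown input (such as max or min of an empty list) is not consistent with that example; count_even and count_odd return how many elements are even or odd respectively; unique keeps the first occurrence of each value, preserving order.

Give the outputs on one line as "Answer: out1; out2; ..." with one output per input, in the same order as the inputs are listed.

Execution, op by op:
  [-17, -35, -8] -> [17, 35, 8] -> [17, 35, 8] -> 3
  [14, -50, 41, -49, 45, -2, -46] -> [-14, 50, -41, 49, -45, 2, 46] -> [-14, 50, -41, 49] -> 4
  [-34, 16, 48, 9, 24] -> [34, -16, -48, -9, -24] -> [34, -16, -48, -9] -> 4
  [33, -17, 13, -38, 4, -41, 22] -> [-33, 17, -13, 38, -4, 41, -22] -> [-33, 17, -13, 38] -> 4

3; 4; 4; 4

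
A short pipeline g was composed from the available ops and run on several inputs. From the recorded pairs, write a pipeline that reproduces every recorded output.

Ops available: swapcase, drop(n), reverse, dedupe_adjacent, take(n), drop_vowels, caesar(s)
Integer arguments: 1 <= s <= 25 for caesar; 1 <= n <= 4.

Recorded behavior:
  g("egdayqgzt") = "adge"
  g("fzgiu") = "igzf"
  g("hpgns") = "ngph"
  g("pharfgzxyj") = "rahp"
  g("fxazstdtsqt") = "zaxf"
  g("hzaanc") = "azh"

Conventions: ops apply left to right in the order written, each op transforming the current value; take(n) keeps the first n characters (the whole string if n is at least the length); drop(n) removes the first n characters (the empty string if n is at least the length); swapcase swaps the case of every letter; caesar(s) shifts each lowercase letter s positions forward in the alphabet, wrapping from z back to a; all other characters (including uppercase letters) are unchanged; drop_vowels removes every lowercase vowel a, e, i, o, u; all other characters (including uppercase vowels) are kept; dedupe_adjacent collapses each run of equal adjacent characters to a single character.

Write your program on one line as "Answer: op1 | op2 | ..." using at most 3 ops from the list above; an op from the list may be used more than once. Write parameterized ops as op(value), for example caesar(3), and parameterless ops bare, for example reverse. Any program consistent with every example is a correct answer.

take(4) | dedupe_adjacent | reverse

Check, running the answer program on each example:
  "egdayqgzt" -> "egda" -> "egda" -> "adge"
  "fzgiu" -> "fzgi" -> "fzgi" -> "igzf"
  "hpgns" -> "hpgn" -> "hpgn" -> "ngph"
  "pharfgzxyj" -> "phar" -> "phar" -> "rahp"
  "fxazstdtsqt" -> "fxaz" -> "fxaz" -> "zaxf"
  "hzaanc" -> "hzaa" -> "hza" -> "azh"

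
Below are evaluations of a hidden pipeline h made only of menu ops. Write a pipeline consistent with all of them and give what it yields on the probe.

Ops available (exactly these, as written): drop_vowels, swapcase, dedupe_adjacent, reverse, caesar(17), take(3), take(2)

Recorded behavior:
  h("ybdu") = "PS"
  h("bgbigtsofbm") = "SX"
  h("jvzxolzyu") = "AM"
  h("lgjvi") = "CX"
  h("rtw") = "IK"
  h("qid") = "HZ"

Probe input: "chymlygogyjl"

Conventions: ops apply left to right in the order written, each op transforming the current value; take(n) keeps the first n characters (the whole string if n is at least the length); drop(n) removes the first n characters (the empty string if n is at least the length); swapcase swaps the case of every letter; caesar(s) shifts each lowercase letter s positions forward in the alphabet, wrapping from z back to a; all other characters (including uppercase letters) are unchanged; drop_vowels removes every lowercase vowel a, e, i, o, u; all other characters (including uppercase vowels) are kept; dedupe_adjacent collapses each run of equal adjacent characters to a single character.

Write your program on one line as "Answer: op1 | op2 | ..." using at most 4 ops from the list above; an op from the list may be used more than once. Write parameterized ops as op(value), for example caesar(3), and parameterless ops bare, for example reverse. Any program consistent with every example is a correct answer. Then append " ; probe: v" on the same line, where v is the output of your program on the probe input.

take(2) | caesar(17) | swapcase ; probe: "TY"

Check, running the answer program on each example:
  "ybdu" -> "yb" -> "ps" -> "PS"
  "bgbigtsofbm" -> "bg" -> "sx" -> "SX"
  "jvzxolzyu" -> "jv" -> "am" -> "AM"
  "lgjvi" -> "lg" -> "cx" -> "CX"
  "rtw" -> "rt" -> "ik" -> "IK"
  "qid" -> "qi" -> "hz" -> "HZ"
  probe: "chymlygogyjl" -> "ch" -> "ty" -> "TY"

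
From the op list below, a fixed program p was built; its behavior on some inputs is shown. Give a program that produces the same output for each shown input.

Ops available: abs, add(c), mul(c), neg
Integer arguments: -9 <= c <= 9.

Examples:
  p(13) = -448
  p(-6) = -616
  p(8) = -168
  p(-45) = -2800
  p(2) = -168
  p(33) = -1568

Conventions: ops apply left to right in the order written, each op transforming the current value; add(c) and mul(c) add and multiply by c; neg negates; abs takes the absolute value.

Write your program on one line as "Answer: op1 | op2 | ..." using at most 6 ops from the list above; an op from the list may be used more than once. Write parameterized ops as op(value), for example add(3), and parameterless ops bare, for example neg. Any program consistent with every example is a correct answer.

neg | add(5) | mul(8) | neg | abs | mul(-7)

Check, running the answer program on each example:
  13 -> -13 -> -8 -> -64 -> 64 -> 64 -> -448
  -6 -> 6 -> 11 -> 88 -> -88 -> 88 -> -616
  8 -> -8 -> -3 -> -24 -> 24 -> 24 -> -168
  -45 -> 45 -> 50 -> 400 -> -400 -> 400 -> -2800
  2 -> -2 -> 3 -> 24 -> -24 -> 24 -> -168
  33 -> -33 -> -28 -> -224 -> 224 -> 224 -> -1568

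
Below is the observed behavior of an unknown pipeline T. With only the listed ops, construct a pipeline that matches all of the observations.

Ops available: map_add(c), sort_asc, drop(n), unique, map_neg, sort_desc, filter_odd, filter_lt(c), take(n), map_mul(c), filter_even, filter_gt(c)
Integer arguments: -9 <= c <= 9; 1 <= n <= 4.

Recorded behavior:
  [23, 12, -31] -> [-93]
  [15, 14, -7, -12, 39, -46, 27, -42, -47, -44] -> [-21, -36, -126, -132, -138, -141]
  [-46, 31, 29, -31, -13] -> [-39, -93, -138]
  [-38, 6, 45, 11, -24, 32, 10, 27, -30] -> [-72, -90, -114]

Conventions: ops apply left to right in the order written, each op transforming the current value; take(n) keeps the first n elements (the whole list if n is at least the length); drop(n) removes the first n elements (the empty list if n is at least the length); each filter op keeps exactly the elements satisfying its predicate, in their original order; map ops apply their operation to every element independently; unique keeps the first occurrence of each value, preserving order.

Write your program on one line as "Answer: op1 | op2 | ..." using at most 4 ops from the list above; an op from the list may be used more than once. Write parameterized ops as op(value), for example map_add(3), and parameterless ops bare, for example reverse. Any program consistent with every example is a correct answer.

map_mul(-3) | filter_gt(1) | sort_asc | map_neg

Check, running the answer program on each example:
  [23, 12, -31] -> [-69, -36, 93] -> [93] -> [93] -> [-93]
  [15, 14, -7, -12, 39, -46, 27, -42, -47, -44] -> [-45, -42, 21, 36, -117, 138, -81, 126, 141, 132] -> [21, 36, 138, 126, 141, 132] -> [21, 36, 126, 132, 138, 141] -> [-21, -36, -126, -132, -138, -141]
  [-46, 31, 29, -31, -13] -> [138, -93, -87, 93, 39] -> [138, 93, 39] -> [39, 93, 138] -> [-39, -93, -138]
  [-38, 6, 45, 11, -24, 32, 10, 27, -30] -> [114, -18, -135, -33, 72, -96, -30, -81, 90] -> [114, 72, 90] -> [72, 90, 114] -> [-72, -90, -114]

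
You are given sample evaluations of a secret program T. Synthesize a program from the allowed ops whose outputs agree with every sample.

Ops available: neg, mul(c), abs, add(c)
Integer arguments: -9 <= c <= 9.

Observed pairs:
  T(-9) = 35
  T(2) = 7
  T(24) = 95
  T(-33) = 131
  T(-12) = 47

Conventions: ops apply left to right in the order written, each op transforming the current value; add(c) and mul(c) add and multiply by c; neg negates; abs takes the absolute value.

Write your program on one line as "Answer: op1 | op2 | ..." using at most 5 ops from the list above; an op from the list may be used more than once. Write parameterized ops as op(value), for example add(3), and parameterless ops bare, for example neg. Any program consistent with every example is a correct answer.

abs | mul(-4) | abs | add(-1)

Check, running the answer program on each example:
  -9 -> 9 -> -36 -> 36 -> 35
  2 -> 2 -> -8 -> 8 -> 7
  24 -> 24 -> -96 -> 96 -> 95
  -33 -> 33 -> -132 -> 132 -> 131
  -12 -> 12 -> -48 -> 48 -> 47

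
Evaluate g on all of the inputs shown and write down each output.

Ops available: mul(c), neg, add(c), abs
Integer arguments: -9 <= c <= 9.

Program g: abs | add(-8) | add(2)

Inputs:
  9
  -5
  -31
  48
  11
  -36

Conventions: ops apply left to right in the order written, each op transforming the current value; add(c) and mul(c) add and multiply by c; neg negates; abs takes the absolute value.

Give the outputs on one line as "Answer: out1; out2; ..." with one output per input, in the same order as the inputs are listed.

3; -1; 25; 42; 5; 30

Execution, op by op:
  9 -> 9 -> 1 -> 3
  -5 -> 5 -> -3 -> -1
  -31 -> 31 -> 23 -> 25
  48 -> 48 -> 40 -> 42
  11 -> 11 -> 3 -> 5
  -36 -> 36 -> 28 -> 30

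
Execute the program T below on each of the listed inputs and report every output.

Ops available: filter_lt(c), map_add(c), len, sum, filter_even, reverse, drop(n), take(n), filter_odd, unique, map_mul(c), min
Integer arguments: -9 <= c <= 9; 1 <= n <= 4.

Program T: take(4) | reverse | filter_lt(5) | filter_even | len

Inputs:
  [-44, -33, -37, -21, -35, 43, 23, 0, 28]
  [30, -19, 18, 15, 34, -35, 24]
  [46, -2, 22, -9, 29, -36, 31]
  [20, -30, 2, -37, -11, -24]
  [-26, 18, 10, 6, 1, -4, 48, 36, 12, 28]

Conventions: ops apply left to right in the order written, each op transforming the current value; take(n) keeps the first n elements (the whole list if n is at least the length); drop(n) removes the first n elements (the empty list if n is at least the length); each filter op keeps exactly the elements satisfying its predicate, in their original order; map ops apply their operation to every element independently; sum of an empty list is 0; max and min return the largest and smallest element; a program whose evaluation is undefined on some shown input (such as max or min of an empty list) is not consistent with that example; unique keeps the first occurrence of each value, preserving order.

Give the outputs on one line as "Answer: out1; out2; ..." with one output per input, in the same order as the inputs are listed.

1; 0; 1; 2; 1

Execution, op by op:
  [-44, -33, -37, -21, -35, 43, 23, 0, 28] -> [-44, -33, -37, -21] -> [-21, -37, -33, -44] -> [-21, -37, -33, -44] -> [-44] -> 1
  [30, -19, 18, 15, 34, -35, 24] -> [30, -19, 18, 15] -> [15, 18, -19, 30] -> [-19] -> [] -> 0
  [46, -2, 22, -9, 29, -36, 31] -> [46, -2, 22, -9] -> [-9, 22, -2, 46] -> [-9, -2] -> [-2] -> 1
  [20, -30, 2, -37, -11, -24] -> [20, -30, 2, -37] -> [-37, 2, -30, 20] -> [-37, 2, -30] -> [2, -30] -> 2
  [-26, 18, 10, 6, 1, -4, 48, 36, 12, 28] -> [-26, 18, 10, 6] -> [6, 10, 18, -26] -> [-26] -> [-26] -> 1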